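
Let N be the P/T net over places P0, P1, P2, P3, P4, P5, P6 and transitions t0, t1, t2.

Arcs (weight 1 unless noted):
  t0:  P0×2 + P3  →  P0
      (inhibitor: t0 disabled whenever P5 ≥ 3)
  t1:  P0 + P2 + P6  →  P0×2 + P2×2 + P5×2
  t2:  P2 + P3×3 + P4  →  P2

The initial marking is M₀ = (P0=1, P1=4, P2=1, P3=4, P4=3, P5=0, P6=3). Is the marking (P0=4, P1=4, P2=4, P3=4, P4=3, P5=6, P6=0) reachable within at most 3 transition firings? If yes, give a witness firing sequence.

YES — reachable via ⟨t1, t1, t1⟩ (3 firings)

step 1: fire t1:  (P0=1, P1=4, P2=1, P3=4, P4=3, P5=0, P6=3) → (P0=2, P1=4, P2=2, P3=4, P4=3, P5=2, P6=2)
step 2: fire t1:  (P0=2, P1=4, P2=2, P3=4, P4=3, P5=2, P6=2) → (P0=3, P1=4, P2=3, P3=4, P4=3, P5=4, P6=1)
step 3: fire t1:  (P0=3, P1=4, P2=3, P3=4, P4=3, P5=4, P6=1) → (P0=4, P1=4, P2=4, P3=4, P4=3, P5=6, P6=0)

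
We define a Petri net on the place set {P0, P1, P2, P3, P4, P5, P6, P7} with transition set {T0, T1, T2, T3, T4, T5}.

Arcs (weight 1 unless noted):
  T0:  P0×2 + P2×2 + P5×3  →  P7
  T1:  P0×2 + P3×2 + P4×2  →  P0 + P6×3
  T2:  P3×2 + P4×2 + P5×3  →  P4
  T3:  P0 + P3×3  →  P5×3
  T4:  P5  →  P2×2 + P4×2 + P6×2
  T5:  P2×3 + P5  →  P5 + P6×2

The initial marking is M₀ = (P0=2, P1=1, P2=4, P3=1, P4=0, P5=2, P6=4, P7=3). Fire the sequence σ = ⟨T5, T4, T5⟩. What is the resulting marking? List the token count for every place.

step 1: fire T5:  (P0=2, P1=1, P2=4, P3=1, P4=0, P5=2, P6=4, P7=3) → (P0=2, P1=1, P2=1, P3=1, P4=0, P5=2, P6=6, P7=3)
step 2: fire T4:  (P0=2, P1=1, P2=1, P3=1, P4=0, P5=2, P6=6, P7=3) → (P0=2, P1=1, P2=3, P3=1, P4=2, P5=1, P6=8, P7=3)
step 3: fire T5:  (P0=2, P1=1, P2=3, P3=1, P4=2, P5=1, P6=8, P7=3) → (P0=2, P1=1, P2=0, P3=1, P4=2, P5=1, P6=10, P7=3)

(P0=2, P1=1, P2=0, P3=1, P4=2, P5=1, P6=10, P7=3)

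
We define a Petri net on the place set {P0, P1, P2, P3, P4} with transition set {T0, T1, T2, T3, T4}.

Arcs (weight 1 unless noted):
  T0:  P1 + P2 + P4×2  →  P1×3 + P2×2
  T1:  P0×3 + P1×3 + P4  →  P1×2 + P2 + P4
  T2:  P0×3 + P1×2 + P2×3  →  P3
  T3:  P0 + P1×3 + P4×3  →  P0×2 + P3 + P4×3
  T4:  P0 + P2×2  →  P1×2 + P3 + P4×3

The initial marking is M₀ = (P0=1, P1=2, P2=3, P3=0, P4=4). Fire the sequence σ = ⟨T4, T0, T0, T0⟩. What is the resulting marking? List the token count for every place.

step 1: fire T4:  (P0=1, P1=2, P2=3, P3=0, P4=4) → (P0=0, P1=4, P2=1, P3=1, P4=7)
step 2: fire T0:  (P0=0, P1=4, P2=1, P3=1, P4=7) → (P0=0, P1=6, P2=2, P3=1, P4=5)
step 3: fire T0:  (P0=0, P1=6, P2=2, P3=1, P4=5) → (P0=0, P1=8, P2=3, P3=1, P4=3)
step 4: fire T0:  (P0=0, P1=8, P2=3, P3=1, P4=3) → (P0=0, P1=10, P2=4, P3=1, P4=1)

(P0=0, P1=10, P2=4, P3=1, P4=1)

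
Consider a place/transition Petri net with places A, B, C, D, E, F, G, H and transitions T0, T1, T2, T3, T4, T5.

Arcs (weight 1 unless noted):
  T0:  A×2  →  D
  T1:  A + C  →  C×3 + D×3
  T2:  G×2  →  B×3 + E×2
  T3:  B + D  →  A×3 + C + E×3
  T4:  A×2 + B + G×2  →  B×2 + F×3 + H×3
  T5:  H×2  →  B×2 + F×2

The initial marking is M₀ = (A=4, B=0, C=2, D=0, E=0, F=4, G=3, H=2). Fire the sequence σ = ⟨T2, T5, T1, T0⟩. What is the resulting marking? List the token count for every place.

step 1: fire T2:  (A=4, B=0, C=2, D=0, E=0, F=4, G=3, H=2) → (A=4, B=3, C=2, D=0, E=2, F=4, G=1, H=2)
step 2: fire T5:  (A=4, B=3, C=2, D=0, E=2, F=4, G=1, H=2) → (A=4, B=5, C=2, D=0, E=2, F=6, G=1, H=0)
step 3: fire T1:  (A=4, B=5, C=2, D=0, E=2, F=6, G=1, H=0) → (A=3, B=5, C=4, D=3, E=2, F=6, G=1, H=0)
step 4: fire T0:  (A=3, B=5, C=4, D=3, E=2, F=6, G=1, H=0) → (A=1, B=5, C=4, D=4, E=2, F=6, G=1, H=0)

(A=1, B=5, C=4, D=4, E=2, F=6, G=1, H=0)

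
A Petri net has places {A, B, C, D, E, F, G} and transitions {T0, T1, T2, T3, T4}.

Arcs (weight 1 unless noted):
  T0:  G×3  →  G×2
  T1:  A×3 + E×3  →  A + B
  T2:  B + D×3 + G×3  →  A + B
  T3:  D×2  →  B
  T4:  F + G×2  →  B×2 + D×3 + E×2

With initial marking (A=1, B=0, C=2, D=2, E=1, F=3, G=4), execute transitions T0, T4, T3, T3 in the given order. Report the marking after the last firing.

step 1: fire T0:  (A=1, B=0, C=2, D=2, E=1, F=3, G=4) → (A=1, B=0, C=2, D=2, E=1, F=3, G=3)
step 2: fire T4:  (A=1, B=0, C=2, D=2, E=1, F=3, G=3) → (A=1, B=2, C=2, D=5, E=3, F=2, G=1)
step 3: fire T3:  (A=1, B=2, C=2, D=5, E=3, F=2, G=1) → (A=1, B=3, C=2, D=3, E=3, F=2, G=1)
step 4: fire T3:  (A=1, B=3, C=2, D=3, E=3, F=2, G=1) → (A=1, B=4, C=2, D=1, E=3, F=2, G=1)

(A=1, B=4, C=2, D=1, E=3, F=2, G=1)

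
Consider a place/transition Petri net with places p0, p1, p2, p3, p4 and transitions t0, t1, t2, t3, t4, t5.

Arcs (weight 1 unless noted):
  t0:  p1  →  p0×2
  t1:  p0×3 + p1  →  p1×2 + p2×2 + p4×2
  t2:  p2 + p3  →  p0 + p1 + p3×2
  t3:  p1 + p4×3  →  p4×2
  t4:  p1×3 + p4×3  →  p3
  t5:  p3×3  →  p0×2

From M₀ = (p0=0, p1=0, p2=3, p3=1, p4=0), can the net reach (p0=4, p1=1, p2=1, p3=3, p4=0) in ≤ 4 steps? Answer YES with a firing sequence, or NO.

YES — reachable via ⟨t2, t0, t2⟩ (3 firings)

step 1: fire t2:  (p0=0, p1=0, p2=3, p3=1, p4=0) → (p0=1, p1=1, p2=2, p3=2, p4=0)
step 2: fire t0:  (p0=1, p1=1, p2=2, p3=2, p4=0) → (p0=3, p1=0, p2=2, p3=2, p4=0)
step 3: fire t2:  (p0=3, p1=0, p2=2, p3=2, p4=0) → (p0=4, p1=1, p2=1, p3=3, p4=0)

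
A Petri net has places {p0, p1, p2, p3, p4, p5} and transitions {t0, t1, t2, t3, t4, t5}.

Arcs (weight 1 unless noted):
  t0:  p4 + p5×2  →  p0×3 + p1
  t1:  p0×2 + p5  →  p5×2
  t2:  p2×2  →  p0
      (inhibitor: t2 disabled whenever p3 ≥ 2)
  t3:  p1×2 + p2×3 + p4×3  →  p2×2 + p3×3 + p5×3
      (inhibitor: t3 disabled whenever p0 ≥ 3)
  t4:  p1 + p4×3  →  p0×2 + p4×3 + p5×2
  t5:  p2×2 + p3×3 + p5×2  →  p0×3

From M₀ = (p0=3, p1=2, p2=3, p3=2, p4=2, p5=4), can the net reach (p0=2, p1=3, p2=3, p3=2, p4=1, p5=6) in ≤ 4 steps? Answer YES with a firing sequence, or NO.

NO — not reachable within 4 firings

depth 0: 1 marking
depth 1: 3 markings reached so far
depth 2: 5 markings reached so far
depth 3: 7 markings reached so far
depth 4: 9 markings reached so far
target is not among the 9 markings reachable within 4 steps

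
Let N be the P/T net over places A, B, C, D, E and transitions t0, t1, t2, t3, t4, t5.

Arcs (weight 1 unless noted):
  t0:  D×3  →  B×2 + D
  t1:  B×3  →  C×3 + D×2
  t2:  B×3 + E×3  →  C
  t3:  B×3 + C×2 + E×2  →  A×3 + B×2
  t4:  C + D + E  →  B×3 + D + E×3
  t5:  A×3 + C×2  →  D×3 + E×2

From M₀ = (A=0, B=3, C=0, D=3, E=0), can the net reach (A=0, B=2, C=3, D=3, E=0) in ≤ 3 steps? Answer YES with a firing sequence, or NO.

step 1: fire t0:  (A=0, B=3, C=0, D=3, E=0) → (A=0, B=5, C=0, D=1, E=0)
step 2: fire t1:  (A=0, B=5, C=0, D=1, E=0) → (A=0, B=2, C=3, D=3, E=0)

YES — reachable via ⟨t0, t1⟩ (2 firings)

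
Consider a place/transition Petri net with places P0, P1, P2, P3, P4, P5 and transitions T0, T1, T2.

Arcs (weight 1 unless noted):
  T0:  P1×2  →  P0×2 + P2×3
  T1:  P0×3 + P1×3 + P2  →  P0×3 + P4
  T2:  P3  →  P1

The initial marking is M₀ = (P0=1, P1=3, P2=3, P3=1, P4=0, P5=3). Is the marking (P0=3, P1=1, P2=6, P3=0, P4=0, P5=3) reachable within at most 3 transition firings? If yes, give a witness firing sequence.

depth 0: 1 marking
depth 1: 3 markings reached so far
depth 2: 4 markings reached so far
depth 3: 5 markings reached so far
target is not among the 5 markings reachable within 3 steps

NO — not reachable within 3 firings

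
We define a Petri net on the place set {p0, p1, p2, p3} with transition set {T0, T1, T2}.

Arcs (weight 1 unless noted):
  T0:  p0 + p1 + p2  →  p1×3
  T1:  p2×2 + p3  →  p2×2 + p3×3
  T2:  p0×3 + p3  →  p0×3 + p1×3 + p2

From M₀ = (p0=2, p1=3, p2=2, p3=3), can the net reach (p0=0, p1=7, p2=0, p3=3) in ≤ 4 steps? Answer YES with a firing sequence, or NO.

step 1: fire T0:  (p0=2, p1=3, p2=2, p3=3) → (p0=1, p1=5, p2=1, p3=3)
step 2: fire T0:  (p0=1, p1=5, p2=1, p3=3) → (p0=0, p1=7, p2=0, p3=3)

YES — reachable via ⟨T0, T0⟩ (2 firings)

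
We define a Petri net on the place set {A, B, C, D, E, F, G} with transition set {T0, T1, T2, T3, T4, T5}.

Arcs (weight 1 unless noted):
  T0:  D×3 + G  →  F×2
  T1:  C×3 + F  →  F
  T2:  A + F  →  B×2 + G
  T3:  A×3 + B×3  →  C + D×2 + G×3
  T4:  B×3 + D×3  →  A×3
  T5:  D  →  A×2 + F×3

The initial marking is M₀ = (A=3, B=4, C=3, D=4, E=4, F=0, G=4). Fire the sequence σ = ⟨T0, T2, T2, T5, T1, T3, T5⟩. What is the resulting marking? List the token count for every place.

(A=2, B=5, C=1, D=1, E=4, F=6, G=8)

step 1: fire T0:  (A=3, B=4, C=3, D=4, E=4, F=0, G=4) → (A=3, B=4, C=3, D=1, E=4, F=2, G=3)
step 2: fire T2:  (A=3, B=4, C=3, D=1, E=4, F=2, G=3) → (A=2, B=6, C=3, D=1, E=4, F=1, G=4)
step 3: fire T2:  (A=2, B=6, C=3, D=1, E=4, F=1, G=4) → (A=1, B=8, C=3, D=1, E=4, F=0, G=5)
step 4: fire T5:  (A=1, B=8, C=3, D=1, E=4, F=0, G=5) → (A=3, B=8, C=3, D=0, E=4, F=3, G=5)
step 5: fire T1:  (A=3, B=8, C=3, D=0, E=4, F=3, G=5) → (A=3, B=8, C=0, D=0, E=4, F=3, G=5)
step 6: fire T3:  (A=3, B=8, C=0, D=0, E=4, F=3, G=5) → (A=0, B=5, C=1, D=2, E=4, F=3, G=8)
step 7: fire T5:  (A=0, B=5, C=1, D=2, E=4, F=3, G=8) → (A=2, B=5, C=1, D=1, E=4, F=6, G=8)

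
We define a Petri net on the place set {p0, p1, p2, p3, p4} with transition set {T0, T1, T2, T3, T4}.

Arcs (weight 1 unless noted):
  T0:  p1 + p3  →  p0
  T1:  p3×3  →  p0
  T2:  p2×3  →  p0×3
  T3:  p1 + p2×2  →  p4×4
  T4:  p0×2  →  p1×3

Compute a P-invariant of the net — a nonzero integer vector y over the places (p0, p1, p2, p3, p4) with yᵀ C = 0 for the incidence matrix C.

y = (p0:3, p1:2, p2:3, p3:1, p4:2)

Incidence matrix C (rows=places, cols=transitions):
       T0   T1   T2   T3   T4
   p0   1    1    3    0   -2
   p1  -1    0    0   -1    3
   p2   0    0   -3   -2    0
   p3  -1   -3    0    0    0
   p4   0    0    0    4    0

Candidate y = [3, 2, 3, 1, 2]; check y·C column-wise:
  col T0: 3·1 + 2·-1 + 3·0 + 1·-1 + 2·0 = 0
  col T1: 3·1 + 2·0 + 3·0 + 1·-3 + 2·0 = 0
  col T2: 3·3 + 2·0 + 3·-3 + 1·0 + 2·0 = 0
  col T3: 3·0 + 2·-1 + 3·-2 + 1·0 + 2·4 = 0
  col T4: 3·-2 + 2·3 + 3·0 + 1·0 + 2·0 = 0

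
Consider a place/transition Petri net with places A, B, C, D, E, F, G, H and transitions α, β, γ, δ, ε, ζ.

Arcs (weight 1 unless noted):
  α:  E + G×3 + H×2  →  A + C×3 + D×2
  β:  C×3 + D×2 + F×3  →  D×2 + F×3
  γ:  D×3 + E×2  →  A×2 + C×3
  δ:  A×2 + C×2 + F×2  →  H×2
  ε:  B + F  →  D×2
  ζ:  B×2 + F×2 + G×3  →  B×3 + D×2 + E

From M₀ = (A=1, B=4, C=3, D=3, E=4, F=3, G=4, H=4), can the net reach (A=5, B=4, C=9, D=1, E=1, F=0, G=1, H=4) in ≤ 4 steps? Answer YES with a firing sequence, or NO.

YES — reachable via ⟨γ, ε, ζ, γ⟩ (4 firings)

step 1: fire γ:  (A=1, B=4, C=3, D=3, E=4, F=3, G=4, H=4) → (A=3, B=4, C=6, D=0, E=2, F=3, G=4, H=4)
step 2: fire ε:  (A=3, B=4, C=6, D=0, E=2, F=3, G=4, H=4) → (A=3, B=3, C=6, D=2, E=2, F=2, G=4, H=4)
step 3: fire ζ:  (A=3, B=3, C=6, D=2, E=2, F=2, G=4, H=4) → (A=3, B=4, C=6, D=4, E=3, F=0, G=1, H=4)
step 4: fire γ:  (A=3, B=4, C=6, D=4, E=3, F=0, G=1, H=4) → (A=5, B=4, C=9, D=1, E=1, F=0, G=1, H=4)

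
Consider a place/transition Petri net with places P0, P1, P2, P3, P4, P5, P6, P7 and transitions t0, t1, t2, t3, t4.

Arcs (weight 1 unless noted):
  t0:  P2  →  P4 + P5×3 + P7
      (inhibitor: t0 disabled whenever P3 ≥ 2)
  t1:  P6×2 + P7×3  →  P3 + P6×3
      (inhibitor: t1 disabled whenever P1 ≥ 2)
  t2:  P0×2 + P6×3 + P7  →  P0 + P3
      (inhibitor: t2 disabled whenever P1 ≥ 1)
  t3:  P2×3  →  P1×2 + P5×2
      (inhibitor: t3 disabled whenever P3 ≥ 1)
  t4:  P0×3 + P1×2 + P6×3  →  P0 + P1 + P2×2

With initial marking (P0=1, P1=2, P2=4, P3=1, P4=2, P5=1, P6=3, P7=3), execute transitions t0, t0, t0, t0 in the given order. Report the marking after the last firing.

(P0=1, P1=2, P2=0, P3=1, P4=6, P5=13, P6=3, P7=7)

step 1: fire t0:  (P0=1, P1=2, P2=4, P3=1, P4=2, P5=1, P6=3, P7=3) → (P0=1, P1=2, P2=3, P3=1, P4=3, P5=4, P6=3, P7=4)
step 2: fire t0:  (P0=1, P1=2, P2=3, P3=1, P4=3, P5=4, P6=3, P7=4) → (P0=1, P1=2, P2=2, P3=1, P4=4, P5=7, P6=3, P7=5)
step 3: fire t0:  (P0=1, P1=2, P2=2, P3=1, P4=4, P5=7, P6=3, P7=5) → (P0=1, P1=2, P2=1, P3=1, P4=5, P5=10, P6=3, P7=6)
step 4: fire t0:  (P0=1, P1=2, P2=1, P3=1, P4=5, P5=10, P6=3, P7=6) → (P0=1, P1=2, P2=0, P3=1, P4=6, P5=13, P6=3, P7=7)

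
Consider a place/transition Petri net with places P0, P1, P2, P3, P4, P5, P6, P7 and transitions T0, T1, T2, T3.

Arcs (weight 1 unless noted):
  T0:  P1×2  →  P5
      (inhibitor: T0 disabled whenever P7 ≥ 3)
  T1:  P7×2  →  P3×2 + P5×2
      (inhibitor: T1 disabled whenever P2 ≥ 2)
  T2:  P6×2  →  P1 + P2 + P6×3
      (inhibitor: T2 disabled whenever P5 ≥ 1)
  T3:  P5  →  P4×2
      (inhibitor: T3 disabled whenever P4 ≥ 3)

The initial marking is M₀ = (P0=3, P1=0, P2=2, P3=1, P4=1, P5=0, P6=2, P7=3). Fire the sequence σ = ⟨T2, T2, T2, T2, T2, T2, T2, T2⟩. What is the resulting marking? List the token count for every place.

step 1: fire T2:  (P0=3, P1=0, P2=2, P3=1, P4=1, P5=0, P6=2, P7=3) → (P0=3, P1=1, P2=3, P3=1, P4=1, P5=0, P6=3, P7=3)
step 2: fire T2:  (P0=3, P1=1, P2=3, P3=1, P4=1, P5=0, P6=3, P7=3) → (P0=3, P1=2, P2=4, P3=1, P4=1, P5=0, P6=4, P7=3)
step 3: fire T2:  (P0=3, P1=2, P2=4, P3=1, P4=1, P5=0, P6=4, P7=3) → (P0=3, P1=3, P2=5, P3=1, P4=1, P5=0, P6=5, P7=3)
step 4: fire T2:  (P0=3, P1=3, P2=5, P3=1, P4=1, P5=0, P6=5, P7=3) → (P0=3, P1=4, P2=6, P3=1, P4=1, P5=0, P6=6, P7=3)
step 5: fire T2:  (P0=3, P1=4, P2=6, P3=1, P4=1, P5=0, P6=6, P7=3) → (P0=3, P1=5, P2=7, P3=1, P4=1, P5=0, P6=7, P7=3)
step 6: fire T2:  (P0=3, P1=5, P2=7, P3=1, P4=1, P5=0, P6=7, P7=3) → (P0=3, P1=6, P2=8, P3=1, P4=1, P5=0, P6=8, P7=3)
step 7: fire T2:  (P0=3, P1=6, P2=8, P3=1, P4=1, P5=0, P6=8, P7=3) → (P0=3, P1=7, P2=9, P3=1, P4=1, P5=0, P6=9, P7=3)
step 8: fire T2:  (P0=3, P1=7, P2=9, P3=1, P4=1, P5=0, P6=9, P7=3) → (P0=3, P1=8, P2=10, P3=1, P4=1, P5=0, P6=10, P7=3)

(P0=3, P1=8, P2=10, P3=1, P4=1, P5=0, P6=10, P7=3)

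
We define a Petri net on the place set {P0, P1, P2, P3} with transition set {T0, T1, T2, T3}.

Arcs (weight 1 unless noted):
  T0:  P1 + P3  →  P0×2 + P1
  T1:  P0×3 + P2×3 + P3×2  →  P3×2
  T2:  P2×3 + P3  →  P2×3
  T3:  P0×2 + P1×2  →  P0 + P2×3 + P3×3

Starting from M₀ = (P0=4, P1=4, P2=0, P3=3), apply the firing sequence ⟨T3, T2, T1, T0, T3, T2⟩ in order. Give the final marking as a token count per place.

step 1: fire T3:  (P0=4, P1=4, P2=0, P3=3) → (P0=3, P1=2, P2=3, P3=6)
step 2: fire T2:  (P0=3, P1=2, P2=3, P3=6) → (P0=3, P1=2, P2=3, P3=5)
step 3: fire T1:  (P0=3, P1=2, P2=3, P3=5) → (P0=0, P1=2, P2=0, P3=5)
step 4: fire T0:  (P0=0, P1=2, P2=0, P3=5) → (P0=2, P1=2, P2=0, P3=4)
step 5: fire T3:  (P0=2, P1=2, P2=0, P3=4) → (P0=1, P1=0, P2=3, P3=7)
step 6: fire T2:  (P0=1, P1=0, P2=3, P3=7) → (P0=1, P1=0, P2=3, P3=6)

(P0=1, P1=0, P2=3, P3=6)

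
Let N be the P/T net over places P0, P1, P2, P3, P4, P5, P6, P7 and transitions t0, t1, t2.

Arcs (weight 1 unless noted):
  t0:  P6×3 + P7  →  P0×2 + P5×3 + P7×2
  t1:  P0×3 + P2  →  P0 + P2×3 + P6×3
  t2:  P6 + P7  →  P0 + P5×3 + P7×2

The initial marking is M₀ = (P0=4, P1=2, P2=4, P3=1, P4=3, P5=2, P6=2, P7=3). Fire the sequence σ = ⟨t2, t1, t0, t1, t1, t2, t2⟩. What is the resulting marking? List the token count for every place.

step 1: fire t2:  (P0=4, P1=2, P2=4, P3=1, P4=3, P5=2, P6=2, P7=3) → (P0=5, P1=2, P2=4, P3=1, P4=3, P5=5, P6=1, P7=4)
step 2: fire t1:  (P0=5, P1=2, P2=4, P3=1, P4=3, P5=5, P6=1, P7=4) → (P0=3, P1=2, P2=6, P3=1, P4=3, P5=5, P6=4, P7=4)
step 3: fire t0:  (P0=3, P1=2, P2=6, P3=1, P4=3, P5=5, P6=4, P7=4) → (P0=5, P1=2, P2=6, P3=1, P4=3, P5=8, P6=1, P7=5)
step 4: fire t1:  (P0=5, P1=2, P2=6, P3=1, P4=3, P5=8, P6=1, P7=5) → (P0=3, P1=2, P2=8, P3=1, P4=3, P5=8, P6=4, P7=5)
step 5: fire t1:  (P0=3, P1=2, P2=8, P3=1, P4=3, P5=8, P6=4, P7=5) → (P0=1, P1=2, P2=10, P3=1, P4=3, P5=8, P6=7, P7=5)
step 6: fire t2:  (P0=1, P1=2, P2=10, P3=1, P4=3, P5=8, P6=7, P7=5) → (P0=2, P1=2, P2=10, P3=1, P4=3, P5=11, P6=6, P7=6)
step 7: fire t2:  (P0=2, P1=2, P2=10, P3=1, P4=3, P5=11, P6=6, P7=6) → (P0=3, P1=2, P2=10, P3=1, P4=3, P5=14, P6=5, P7=7)

(P0=3, P1=2, P2=10, P3=1, P4=3, P5=14, P6=5, P7=7)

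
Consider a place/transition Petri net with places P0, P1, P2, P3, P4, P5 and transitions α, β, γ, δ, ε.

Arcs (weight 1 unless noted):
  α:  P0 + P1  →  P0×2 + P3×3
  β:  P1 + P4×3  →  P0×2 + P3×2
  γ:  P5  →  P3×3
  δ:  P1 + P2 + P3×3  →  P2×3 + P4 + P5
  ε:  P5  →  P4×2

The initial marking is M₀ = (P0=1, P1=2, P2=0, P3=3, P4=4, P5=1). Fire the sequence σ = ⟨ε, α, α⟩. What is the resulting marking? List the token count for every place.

step 1: fire ε:  (P0=1, P1=2, P2=0, P3=3, P4=4, P5=1) → (P0=1, P1=2, P2=0, P3=3, P4=6, P5=0)
step 2: fire α:  (P0=1, P1=2, P2=0, P3=3, P4=6, P5=0) → (P0=2, P1=1, P2=0, P3=6, P4=6, P5=0)
step 3: fire α:  (P0=2, P1=1, P2=0, P3=6, P4=6, P5=0) → (P0=3, P1=0, P2=0, P3=9, P4=6, P5=0)

(P0=3, P1=0, P2=0, P3=9, P4=6, P5=0)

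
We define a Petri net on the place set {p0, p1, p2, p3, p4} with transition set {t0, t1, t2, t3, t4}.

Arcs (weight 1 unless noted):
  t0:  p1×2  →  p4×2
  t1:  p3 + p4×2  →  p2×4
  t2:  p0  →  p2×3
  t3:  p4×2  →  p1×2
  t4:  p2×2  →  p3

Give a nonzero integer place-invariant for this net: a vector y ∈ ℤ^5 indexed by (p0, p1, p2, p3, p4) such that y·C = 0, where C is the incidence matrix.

y = (p0:3, p1:1, p2:1, p3:2, p4:1)

Incidence matrix C (rows=places, cols=transitions):
       t0   t1   t2   t3   t4
   p0   0    0   -1    0    0
   p1  -2    0    0    2    0
   p2   0    4    3    0   -2
   p3   0   -1    0    0    1
   p4   2   -2    0   -2    0

Candidate y = [3, 1, 1, 2, 1]; check y·C column-wise:
  col t0: 3·0 + 1·-2 + 1·0 + 2·0 + 1·2 = 0
  col t1: 3·0 + 1·0 + 1·4 + 2·-1 + 1·-2 = 0
  col t2: 3·-1 + 1·0 + 1·3 + 2·0 + 1·0 = 0
  col t3: 3·0 + 1·2 + 1·0 + 2·0 + 1·-2 = 0
  col t4: 3·0 + 1·0 + 1·-2 + 2·1 + 1·0 = 0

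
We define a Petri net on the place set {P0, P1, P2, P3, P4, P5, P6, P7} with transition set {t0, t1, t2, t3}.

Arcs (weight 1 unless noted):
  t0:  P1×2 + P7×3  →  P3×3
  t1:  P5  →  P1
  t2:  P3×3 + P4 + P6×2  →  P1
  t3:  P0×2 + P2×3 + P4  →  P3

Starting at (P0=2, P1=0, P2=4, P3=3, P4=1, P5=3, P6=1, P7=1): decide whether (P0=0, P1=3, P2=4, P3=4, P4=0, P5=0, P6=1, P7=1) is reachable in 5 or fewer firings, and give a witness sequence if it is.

NO — not reachable within 5 firings

depth 0: 1 marking
depth 1: 3 markings reached so far
depth 2: 5 markings reached so far
depth 3: 7 markings reached so far
depth 4: 8 markings reached so far
depth 5: 8 markings reached so far
(frontier empty at depth 5; search complete)
target is not among the 8 markings reachable within 5 steps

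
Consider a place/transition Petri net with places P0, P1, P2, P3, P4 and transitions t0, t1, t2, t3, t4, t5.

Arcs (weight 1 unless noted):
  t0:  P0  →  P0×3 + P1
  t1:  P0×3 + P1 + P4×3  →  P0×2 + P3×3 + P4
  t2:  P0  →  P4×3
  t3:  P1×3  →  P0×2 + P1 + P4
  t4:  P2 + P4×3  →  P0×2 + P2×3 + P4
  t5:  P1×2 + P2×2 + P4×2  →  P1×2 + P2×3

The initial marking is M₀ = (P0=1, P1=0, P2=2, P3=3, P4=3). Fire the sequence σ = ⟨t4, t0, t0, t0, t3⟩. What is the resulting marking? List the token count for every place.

(P0=11, P1=1, P2=4, P3=3, P4=2)

step 1: fire t4:  (P0=1, P1=0, P2=2, P3=3, P4=3) → (P0=3, P1=0, P2=4, P3=3, P4=1)
step 2: fire t0:  (P0=3, P1=0, P2=4, P3=3, P4=1) → (P0=5, P1=1, P2=4, P3=3, P4=1)
step 3: fire t0:  (P0=5, P1=1, P2=4, P3=3, P4=1) → (P0=7, P1=2, P2=4, P3=3, P4=1)
step 4: fire t0:  (P0=7, P1=2, P2=4, P3=3, P4=1) → (P0=9, P1=3, P2=4, P3=3, P4=1)
step 5: fire t3:  (P0=9, P1=3, P2=4, P3=3, P4=1) → (P0=11, P1=1, P2=4, P3=3, P4=2)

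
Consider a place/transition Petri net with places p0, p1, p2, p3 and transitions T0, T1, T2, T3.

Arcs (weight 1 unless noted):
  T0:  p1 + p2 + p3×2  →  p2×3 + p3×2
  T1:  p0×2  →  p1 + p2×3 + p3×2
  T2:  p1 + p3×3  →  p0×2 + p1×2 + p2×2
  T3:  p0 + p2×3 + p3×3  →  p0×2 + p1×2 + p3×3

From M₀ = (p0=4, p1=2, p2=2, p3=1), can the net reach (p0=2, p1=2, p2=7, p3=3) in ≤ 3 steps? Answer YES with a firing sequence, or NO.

YES — reachable via ⟨T1, T0⟩ (2 firings)

step 1: fire T1:  (p0=4, p1=2, p2=2, p3=1) → (p0=2, p1=3, p2=5, p3=3)
step 2: fire T0:  (p0=2, p1=3, p2=5, p3=3) → (p0=2, p1=2, p2=7, p3=3)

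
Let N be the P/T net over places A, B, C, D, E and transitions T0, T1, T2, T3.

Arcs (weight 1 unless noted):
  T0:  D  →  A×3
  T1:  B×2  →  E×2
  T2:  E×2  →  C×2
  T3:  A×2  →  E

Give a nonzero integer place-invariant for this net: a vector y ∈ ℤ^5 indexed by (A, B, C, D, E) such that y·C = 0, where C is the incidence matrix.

y = (A:1, B:2, C:2, D:3, E:2)

Incidence matrix C (rows=places, cols=transitions):
       T0   T1   T2   T3
    A   3    0    0   -2
    B   0   -2    0    0
    C   0    0    2    0
    D  -1    0    0    0
    E   0    2   -2    1

Candidate y = [1, 2, 2, 3, 2]; check y·C column-wise:
  col T0: 1·3 + 2·0 + 2·0 + 3·-1 + 2·0 = 0
  col T1: 1·0 + 2·-2 + 2·0 + 3·0 + 2·2 = 0
  col T2: 1·0 + 2·0 + 2·2 + 3·0 + 2·-2 = 0
  col T3: 1·-2 + 2·0 + 2·0 + 3·0 + 2·1 = 0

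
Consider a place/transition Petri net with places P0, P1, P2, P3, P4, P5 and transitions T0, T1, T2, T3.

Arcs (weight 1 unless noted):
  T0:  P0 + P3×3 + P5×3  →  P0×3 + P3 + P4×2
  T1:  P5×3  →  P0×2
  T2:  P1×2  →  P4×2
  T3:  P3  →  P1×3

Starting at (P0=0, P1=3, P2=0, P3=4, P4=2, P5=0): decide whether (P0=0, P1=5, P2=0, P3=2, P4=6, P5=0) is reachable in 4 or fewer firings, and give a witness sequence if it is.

step 1: fire T2:  (P0=0, P1=3, P2=0, P3=4, P4=2, P5=0) → (P0=0, P1=1, P2=0, P3=4, P4=4, P5=0)
step 2: fire T3:  (P0=0, P1=1, P2=0, P3=4, P4=4, P5=0) → (P0=0, P1=4, P2=0, P3=3, P4=4, P5=0)
step 3: fire T2:  (P0=0, P1=4, P2=0, P3=3, P4=4, P5=0) → (P0=0, P1=2, P2=0, P3=3, P4=6, P5=0)
step 4: fire T3:  (P0=0, P1=2, P2=0, P3=3, P4=6, P5=0) → (P0=0, P1=5, P2=0, P3=2, P4=6, P5=0)

YES — reachable via ⟨T2, T3, T2, T3⟩ (4 firings)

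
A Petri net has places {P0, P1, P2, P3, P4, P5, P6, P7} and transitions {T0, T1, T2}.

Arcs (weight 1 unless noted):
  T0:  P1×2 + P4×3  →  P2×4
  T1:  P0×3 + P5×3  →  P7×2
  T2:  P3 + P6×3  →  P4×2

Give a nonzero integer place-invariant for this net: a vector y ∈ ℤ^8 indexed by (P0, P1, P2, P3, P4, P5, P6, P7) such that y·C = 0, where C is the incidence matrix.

Incidence matrix C (rows=places, cols=transitions):
       T0   T1   T2
   P0   0   -3    0
   P1  -2    0    0
   P2   4    0    0
   P3   0    0   -1
   P4  -3    0    2
   P5   0   -3    0
   P6   0    0   -3
   P7   0    2    0

Candidate y = [0, 2, 1, 0, 0, 0, 0, 0]; check y·C column-wise:
  col T0: 2·-2 + 1·4 + 0·-3 = 0
  col T1: 0·-3 + 2·0 + 1·0 + 0·-3 + 0·2 = 0
  col T2: 2·0 + 1·0 + 0·-1 + 0·2 + 0·-3 = 0

y = (P0:0, P1:2, P2:1, P3:0, P4:0, P5:0, P6:0, P7:0)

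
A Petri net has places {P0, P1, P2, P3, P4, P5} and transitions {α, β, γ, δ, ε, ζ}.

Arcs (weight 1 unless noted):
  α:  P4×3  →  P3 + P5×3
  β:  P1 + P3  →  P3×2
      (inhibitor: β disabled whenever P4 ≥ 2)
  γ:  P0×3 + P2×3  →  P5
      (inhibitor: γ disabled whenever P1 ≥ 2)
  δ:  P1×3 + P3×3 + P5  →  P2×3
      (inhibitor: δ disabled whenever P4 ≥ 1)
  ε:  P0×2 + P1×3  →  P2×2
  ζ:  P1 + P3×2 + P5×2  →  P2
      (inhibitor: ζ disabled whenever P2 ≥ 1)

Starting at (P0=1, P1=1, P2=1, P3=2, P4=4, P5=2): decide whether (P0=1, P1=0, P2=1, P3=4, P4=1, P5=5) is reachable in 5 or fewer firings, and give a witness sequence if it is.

step 1: fire α:  (P0=1, P1=1, P2=1, P3=2, P4=4, P5=2) → (P0=1, P1=1, P2=1, P3=3, P4=1, P5=5)
step 2: fire β:  (P0=1, P1=1, P2=1, P3=3, P4=1, P5=5) → (P0=1, P1=0, P2=1, P3=4, P4=1, P5=5)

YES — reachable via ⟨α, β⟩ (2 firings)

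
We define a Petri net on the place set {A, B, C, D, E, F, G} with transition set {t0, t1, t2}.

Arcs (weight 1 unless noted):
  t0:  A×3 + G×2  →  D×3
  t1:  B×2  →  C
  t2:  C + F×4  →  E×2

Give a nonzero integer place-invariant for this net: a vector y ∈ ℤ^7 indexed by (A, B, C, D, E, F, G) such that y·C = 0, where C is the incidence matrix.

y = (A:1, B:0, C:0, D:1, E:0, F:0, G:0)

Incidence matrix C (rows=places, cols=transitions):
       t0   t1   t2
    A  -3    0    0
    B   0   -2    0
    C   0    1   -1
    D   3    0    0
    E   0    0    2
    F   0    0   -4
    G  -2    0    0

Candidate y = [1, 0, 0, 1, 0, 0, 0]; check y·C column-wise:
  col t0: 1·-3 + 1·3 + 0·-2 = 0
  col t1: 1·0 + 0·-2 + 0·1 + 1·0 = 0
  col t2: 1·0 + 0·-1 + 1·0 + 0·2 + 0·-4 = 0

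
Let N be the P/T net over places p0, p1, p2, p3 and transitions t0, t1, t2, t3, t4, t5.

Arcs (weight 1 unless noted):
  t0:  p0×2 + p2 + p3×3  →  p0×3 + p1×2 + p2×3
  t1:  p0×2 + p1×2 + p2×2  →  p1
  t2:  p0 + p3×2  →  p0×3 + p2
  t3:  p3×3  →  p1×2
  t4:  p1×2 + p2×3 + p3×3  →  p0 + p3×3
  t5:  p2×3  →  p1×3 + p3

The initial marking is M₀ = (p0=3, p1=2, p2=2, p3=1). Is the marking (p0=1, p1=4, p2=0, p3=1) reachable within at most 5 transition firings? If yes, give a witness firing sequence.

depth 0: 1 marking
depth 1: 2 markings reached so far
depth 2: 2 markings reached so far
(frontier empty at depth 2; search complete)
target is not among the 2 markings reachable within 5 steps

NO — not reachable within 5 firings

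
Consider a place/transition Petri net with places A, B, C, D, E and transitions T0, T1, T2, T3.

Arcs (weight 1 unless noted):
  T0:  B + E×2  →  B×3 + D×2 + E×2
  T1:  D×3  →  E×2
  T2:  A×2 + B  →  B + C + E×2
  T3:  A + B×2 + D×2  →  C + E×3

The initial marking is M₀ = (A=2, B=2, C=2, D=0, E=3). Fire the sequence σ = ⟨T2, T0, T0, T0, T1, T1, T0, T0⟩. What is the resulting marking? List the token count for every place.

step 1: fire T2:  (A=2, B=2, C=2, D=0, E=3) → (A=0, B=2, C=3, D=0, E=5)
step 2: fire T0:  (A=0, B=2, C=3, D=0, E=5) → (A=0, B=4, C=3, D=2, E=5)
step 3: fire T0:  (A=0, B=4, C=3, D=2, E=5) → (A=0, B=6, C=3, D=4, E=5)
step 4: fire T0:  (A=0, B=6, C=3, D=4, E=5) → (A=0, B=8, C=3, D=6, E=5)
step 5: fire T1:  (A=0, B=8, C=3, D=6, E=5) → (A=0, B=8, C=3, D=3, E=7)
step 6: fire T1:  (A=0, B=8, C=3, D=3, E=7) → (A=0, B=8, C=3, D=0, E=9)
step 7: fire T0:  (A=0, B=8, C=3, D=0, E=9) → (A=0, B=10, C=3, D=2, E=9)
step 8: fire T0:  (A=0, B=10, C=3, D=2, E=9) → (A=0, B=12, C=3, D=4, E=9)

(A=0, B=12, C=3, D=4, E=9)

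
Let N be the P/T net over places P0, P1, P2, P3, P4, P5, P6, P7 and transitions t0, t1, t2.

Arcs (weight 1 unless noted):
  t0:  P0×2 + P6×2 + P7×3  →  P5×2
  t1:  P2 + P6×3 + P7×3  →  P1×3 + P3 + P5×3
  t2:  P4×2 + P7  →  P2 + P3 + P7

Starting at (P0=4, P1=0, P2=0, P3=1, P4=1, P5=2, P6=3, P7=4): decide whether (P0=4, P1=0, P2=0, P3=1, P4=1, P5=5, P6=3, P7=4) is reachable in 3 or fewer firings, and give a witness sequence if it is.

depth 0: 1 marking
depth 1: 2 markings reached so far
depth 2: 2 markings reached so far
(frontier empty at depth 2; search complete)
target is not among the 2 markings reachable within 3 steps

NO — not reachable within 3 firings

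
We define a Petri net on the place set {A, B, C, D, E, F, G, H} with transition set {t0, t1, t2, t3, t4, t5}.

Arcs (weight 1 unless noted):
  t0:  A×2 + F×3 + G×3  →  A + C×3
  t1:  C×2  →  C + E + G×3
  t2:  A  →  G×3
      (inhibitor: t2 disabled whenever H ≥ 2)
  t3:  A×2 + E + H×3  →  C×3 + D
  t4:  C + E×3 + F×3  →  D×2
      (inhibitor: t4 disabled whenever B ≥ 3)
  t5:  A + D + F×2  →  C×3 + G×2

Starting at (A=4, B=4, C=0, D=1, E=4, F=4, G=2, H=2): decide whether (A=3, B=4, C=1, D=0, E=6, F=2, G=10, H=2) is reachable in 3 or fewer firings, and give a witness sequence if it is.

YES — reachable via ⟨t5, t1, t1⟩ (3 firings)

step 1: fire t5:  (A=4, B=4, C=0, D=1, E=4, F=4, G=2, H=2) → (A=3, B=4, C=3, D=0, E=4, F=2, G=4, H=2)
step 2: fire t1:  (A=3, B=4, C=3, D=0, E=4, F=2, G=4, H=2) → (A=3, B=4, C=2, D=0, E=5, F=2, G=7, H=2)
step 3: fire t1:  (A=3, B=4, C=2, D=0, E=5, F=2, G=7, H=2) → (A=3, B=4, C=1, D=0, E=6, F=2, G=10, H=2)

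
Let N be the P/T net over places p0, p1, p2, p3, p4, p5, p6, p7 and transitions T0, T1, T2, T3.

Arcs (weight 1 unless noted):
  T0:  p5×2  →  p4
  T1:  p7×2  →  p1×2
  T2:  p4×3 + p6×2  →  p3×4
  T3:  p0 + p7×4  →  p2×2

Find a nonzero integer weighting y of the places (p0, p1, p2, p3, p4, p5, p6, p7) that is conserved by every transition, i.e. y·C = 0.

y = (p0:2, p1:0, p2:1, p3:0, p4:0, p5:0, p6:0, p7:0)

Incidence matrix C (rows=places, cols=transitions):
       T0   T1   T2   T3
   p0   0    0    0   -1
   p1   0    2    0    0
   p2   0    0    0    2
   p3   0    0    4    0
   p4   1    0   -3    0
   p5  -2    0    0    0
   p6   0    0   -2    0
   p7   0   -2    0   -4

Candidate y = [2, 0, 1, 0, 0, 0, 0, 0]; check y·C column-wise:
  col T0: 2·0 + 1·0 + 0·1 + 0·-2 = 0
  col T1: 2·0 + 0·2 + 1·0 + 0·-2 = 0
  col T2: 2·0 + 1·0 + 0·4 + 0·-3 + 0·-2 = 0
  col T3: 2·-1 + 1·2 + 0·-4 = 0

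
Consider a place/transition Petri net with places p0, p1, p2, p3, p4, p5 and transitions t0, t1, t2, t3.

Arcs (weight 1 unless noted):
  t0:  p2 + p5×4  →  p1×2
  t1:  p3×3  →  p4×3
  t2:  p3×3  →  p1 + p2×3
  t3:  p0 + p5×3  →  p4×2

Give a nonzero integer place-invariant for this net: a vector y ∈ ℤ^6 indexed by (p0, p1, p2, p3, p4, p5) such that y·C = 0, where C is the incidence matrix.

Incidence matrix C (rows=places, cols=transitions):
       t0   t1   t2   t3
   p0   0    0    0   -1
   p1   2    0    1    0
   p2  -1    0    3    0
   p3   0   -3   -3    0
   p4   0    3    0    2
   p5  -4    0    0   -3

Candidate y = [14, 3, 6, 7, 7, 0]; check y·C column-wise:
  col t0: 14·0 + 3·2 + 6·-1 + 7·0 + 7·0 + 0·-4 = 0
  col t1: 14·0 + 3·0 + 6·0 + 7·-3 + 7·3 = 0
  col t2: 14·0 + 3·1 + 6·3 + 7·-3 + 7·0 = 0
  col t3: 14·-1 + 3·0 + 6·0 + 7·0 + 7·2 + 0·-3 = 0

y = (p0:14, p1:3, p2:6, p3:7, p4:7, p5:0)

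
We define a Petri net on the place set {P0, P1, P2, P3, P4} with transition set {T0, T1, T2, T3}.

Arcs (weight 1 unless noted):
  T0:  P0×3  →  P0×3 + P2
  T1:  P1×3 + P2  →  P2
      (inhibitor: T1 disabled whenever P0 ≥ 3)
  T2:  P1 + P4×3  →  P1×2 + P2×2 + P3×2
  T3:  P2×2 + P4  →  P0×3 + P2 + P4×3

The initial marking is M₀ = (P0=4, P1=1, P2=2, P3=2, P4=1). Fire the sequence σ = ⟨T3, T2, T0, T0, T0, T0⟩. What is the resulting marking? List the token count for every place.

(P0=7, P1=2, P2=7, P3=4, P4=0)

step 1: fire T3:  (P0=4, P1=1, P2=2, P3=2, P4=1) → (P0=7, P1=1, P2=1, P3=2, P4=3)
step 2: fire T2:  (P0=7, P1=1, P2=1, P3=2, P4=3) → (P0=7, P1=2, P2=3, P3=4, P4=0)
step 3: fire T0:  (P0=7, P1=2, P2=3, P3=4, P4=0) → (P0=7, P1=2, P2=4, P3=4, P4=0)
step 4: fire T0:  (P0=7, P1=2, P2=4, P3=4, P4=0) → (P0=7, P1=2, P2=5, P3=4, P4=0)
step 5: fire T0:  (P0=7, P1=2, P2=5, P3=4, P4=0) → (P0=7, P1=2, P2=6, P3=4, P4=0)
step 6: fire T0:  (P0=7, P1=2, P2=6, P3=4, P4=0) → (P0=7, P1=2, P2=7, P3=4, P4=0)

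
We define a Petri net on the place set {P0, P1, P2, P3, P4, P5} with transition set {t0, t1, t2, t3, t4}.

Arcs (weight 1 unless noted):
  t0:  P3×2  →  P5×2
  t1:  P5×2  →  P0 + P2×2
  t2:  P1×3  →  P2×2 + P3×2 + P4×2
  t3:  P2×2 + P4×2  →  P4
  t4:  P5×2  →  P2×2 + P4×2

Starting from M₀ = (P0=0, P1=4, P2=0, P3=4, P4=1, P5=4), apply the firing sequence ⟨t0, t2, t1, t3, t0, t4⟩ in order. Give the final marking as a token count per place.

step 1: fire t0:  (P0=0, P1=4, P2=0, P3=4, P4=1, P5=4) → (P0=0, P1=4, P2=0, P3=2, P4=1, P5=6)
step 2: fire t2:  (P0=0, P1=4, P2=0, P3=2, P4=1, P5=6) → (P0=0, P1=1, P2=2, P3=4, P4=3, P5=6)
step 3: fire t1:  (P0=0, P1=1, P2=2, P3=4, P4=3, P5=6) → (P0=1, P1=1, P2=4, P3=4, P4=3, P5=4)
step 4: fire t3:  (P0=1, P1=1, P2=4, P3=4, P4=3, P5=4) → (P0=1, P1=1, P2=2, P3=4, P4=2, P5=4)
step 5: fire t0:  (P0=1, P1=1, P2=2, P3=4, P4=2, P5=4) → (P0=1, P1=1, P2=2, P3=2, P4=2, P5=6)
step 6: fire t4:  (P0=1, P1=1, P2=2, P3=2, P4=2, P5=6) → (P0=1, P1=1, P2=4, P3=2, P4=4, P5=4)

(P0=1, P1=1, P2=4, P3=2, P4=4, P5=4)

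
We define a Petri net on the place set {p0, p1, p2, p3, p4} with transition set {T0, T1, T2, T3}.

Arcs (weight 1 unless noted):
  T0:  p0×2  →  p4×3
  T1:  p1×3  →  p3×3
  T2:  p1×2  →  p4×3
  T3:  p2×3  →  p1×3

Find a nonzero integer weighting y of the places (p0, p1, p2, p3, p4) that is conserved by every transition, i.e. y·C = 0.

y = (p0:3, p1:3, p2:3, p3:3, p4:2)

Incidence matrix C (rows=places, cols=transitions):
       T0   T1   T2   T3
   p0  -2    0    0    0
   p1   0   -3   -2    3
   p2   0    0    0   -3
   p3   0    3    0    0
   p4   3    0    3    0

Candidate y = [3, 3, 3, 3, 2]; check y·C column-wise:
  col T0: 3·-2 + 3·0 + 3·0 + 3·0 + 2·3 = 0
  col T1: 3·0 + 3·-3 + 3·0 + 3·3 + 2·0 = 0
  col T2: 3·0 + 3·-2 + 3·0 + 3·0 + 2·3 = 0
  col T3: 3·0 + 3·3 + 3·-3 + 3·0 + 2·0 = 0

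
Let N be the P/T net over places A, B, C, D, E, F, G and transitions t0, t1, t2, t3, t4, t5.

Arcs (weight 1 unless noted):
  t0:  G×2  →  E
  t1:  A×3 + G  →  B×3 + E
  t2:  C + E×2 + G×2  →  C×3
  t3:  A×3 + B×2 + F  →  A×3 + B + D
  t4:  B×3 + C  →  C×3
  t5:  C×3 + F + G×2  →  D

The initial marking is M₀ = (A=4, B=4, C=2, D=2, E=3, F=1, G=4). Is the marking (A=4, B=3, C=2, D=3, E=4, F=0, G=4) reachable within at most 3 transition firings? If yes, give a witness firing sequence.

depth 0: 1 marking
depth 1: 6 markings reached so far
depth 2: 19 markings reached so far
depth 3: 34 markings reached so far
target is not among the 34 markings reachable within 3 steps

NO — not reachable within 3 firings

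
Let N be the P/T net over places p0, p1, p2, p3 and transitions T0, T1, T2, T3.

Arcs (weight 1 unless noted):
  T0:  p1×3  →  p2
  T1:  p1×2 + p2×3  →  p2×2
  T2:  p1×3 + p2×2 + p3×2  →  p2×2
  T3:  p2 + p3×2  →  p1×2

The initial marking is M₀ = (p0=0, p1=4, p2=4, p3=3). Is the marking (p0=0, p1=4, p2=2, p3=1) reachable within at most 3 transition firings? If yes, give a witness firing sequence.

step 1: fire T1:  (p0=0, p1=4, p2=4, p3=3) → (p0=0, p1=2, p2=3, p3=3)
step 2: fire T3:  (p0=0, p1=2, p2=3, p3=3) → (p0=0, p1=4, p2=2, p3=1)

YES — reachable via ⟨T1, T3⟩ (2 firings)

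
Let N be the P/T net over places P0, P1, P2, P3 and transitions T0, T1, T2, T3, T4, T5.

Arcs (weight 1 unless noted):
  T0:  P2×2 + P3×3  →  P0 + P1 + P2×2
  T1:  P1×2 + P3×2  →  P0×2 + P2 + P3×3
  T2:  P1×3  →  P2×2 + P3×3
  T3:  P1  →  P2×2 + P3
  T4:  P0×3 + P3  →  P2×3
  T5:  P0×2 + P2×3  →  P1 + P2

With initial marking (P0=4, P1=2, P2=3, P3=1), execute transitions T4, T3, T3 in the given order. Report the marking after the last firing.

step 1: fire T4:  (P0=4, P1=2, P2=3, P3=1) → (P0=1, P1=2, P2=6, P3=0)
step 2: fire T3:  (P0=1, P1=2, P2=6, P3=0) → (P0=1, P1=1, P2=8, P3=1)
step 3: fire T3:  (P0=1, P1=1, P2=8, P3=1) → (P0=1, P1=0, P2=10, P3=2)

(P0=1, P1=0, P2=10, P3=2)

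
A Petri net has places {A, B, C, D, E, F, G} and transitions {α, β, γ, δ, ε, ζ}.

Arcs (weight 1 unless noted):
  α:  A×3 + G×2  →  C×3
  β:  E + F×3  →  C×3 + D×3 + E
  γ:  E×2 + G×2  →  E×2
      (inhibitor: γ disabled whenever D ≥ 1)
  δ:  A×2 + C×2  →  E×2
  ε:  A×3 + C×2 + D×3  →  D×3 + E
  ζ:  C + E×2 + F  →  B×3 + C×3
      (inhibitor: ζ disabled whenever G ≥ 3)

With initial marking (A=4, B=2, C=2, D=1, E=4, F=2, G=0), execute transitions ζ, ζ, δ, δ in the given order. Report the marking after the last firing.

(A=0, B=8, C=2, D=1, E=4, F=0, G=0)

step 1: fire ζ:  (A=4, B=2, C=2, D=1, E=4, F=2, G=0) → (A=4, B=5, C=4, D=1, E=2, F=1, G=0)
step 2: fire ζ:  (A=4, B=5, C=4, D=1, E=2, F=1, G=0) → (A=4, B=8, C=6, D=1, E=0, F=0, G=0)
step 3: fire δ:  (A=4, B=8, C=6, D=1, E=0, F=0, G=0) → (A=2, B=8, C=4, D=1, E=2, F=0, G=0)
step 4: fire δ:  (A=2, B=8, C=4, D=1, E=2, F=0, G=0) → (A=0, B=8, C=2, D=1, E=4, F=0, G=0)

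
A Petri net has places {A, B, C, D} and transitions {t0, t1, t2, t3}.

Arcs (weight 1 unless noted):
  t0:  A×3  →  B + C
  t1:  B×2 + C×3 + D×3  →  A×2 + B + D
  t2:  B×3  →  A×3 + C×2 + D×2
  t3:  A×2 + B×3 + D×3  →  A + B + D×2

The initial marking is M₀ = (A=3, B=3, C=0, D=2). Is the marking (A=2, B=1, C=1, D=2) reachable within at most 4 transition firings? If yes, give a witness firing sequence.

YES — reachable via ⟨t0, t2, t0, t1⟩ (4 firings)

step 1: fire t0:  (A=3, B=3, C=0, D=2) → (A=0, B=4, C=1, D=2)
step 2: fire t2:  (A=0, B=4, C=1, D=2) → (A=3, B=1, C=3, D=4)
step 3: fire t0:  (A=3, B=1, C=3, D=4) → (A=0, B=2, C=4, D=4)
step 4: fire t1:  (A=0, B=2, C=4, D=4) → (A=2, B=1, C=1, D=2)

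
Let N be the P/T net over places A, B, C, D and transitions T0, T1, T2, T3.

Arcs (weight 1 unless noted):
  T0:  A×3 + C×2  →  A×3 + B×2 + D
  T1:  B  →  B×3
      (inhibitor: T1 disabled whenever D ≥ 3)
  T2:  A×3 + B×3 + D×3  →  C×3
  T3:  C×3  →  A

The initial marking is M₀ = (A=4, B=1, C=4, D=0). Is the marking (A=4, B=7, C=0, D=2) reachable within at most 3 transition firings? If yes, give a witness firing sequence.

YES — reachable via ⟨T0, T0, T1⟩ (3 firings)

step 1: fire T0:  (A=4, B=1, C=4, D=0) → (A=4, B=3, C=2, D=1)
step 2: fire T0:  (A=4, B=3, C=2, D=1) → (A=4, B=5, C=0, D=2)
step 3: fire T1:  (A=4, B=5, C=0, D=2) → (A=4, B=7, C=0, D=2)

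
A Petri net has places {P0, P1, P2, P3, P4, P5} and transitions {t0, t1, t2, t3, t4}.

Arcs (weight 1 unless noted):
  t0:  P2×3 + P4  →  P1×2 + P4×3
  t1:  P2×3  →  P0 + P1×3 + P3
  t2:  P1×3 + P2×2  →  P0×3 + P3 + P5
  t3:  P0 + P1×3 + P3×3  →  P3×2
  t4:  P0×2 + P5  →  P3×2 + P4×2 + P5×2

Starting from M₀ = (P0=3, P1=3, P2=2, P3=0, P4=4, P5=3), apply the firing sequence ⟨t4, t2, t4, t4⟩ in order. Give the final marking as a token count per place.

step 1: fire t4:  (P0=3, P1=3, P2=2, P3=0, P4=4, P5=3) → (P0=1, P1=3, P2=2, P3=2, P4=6, P5=4)
step 2: fire t2:  (P0=1, P1=3, P2=2, P3=2, P4=6, P5=4) → (P0=4, P1=0, P2=0, P3=3, P4=6, P5=5)
step 3: fire t4:  (P0=4, P1=0, P2=0, P3=3, P4=6, P5=5) → (P0=2, P1=0, P2=0, P3=5, P4=8, P5=6)
step 4: fire t4:  (P0=2, P1=0, P2=0, P3=5, P4=8, P5=6) → (P0=0, P1=0, P2=0, P3=7, P4=10, P5=7)

(P0=0, P1=0, P2=0, P3=7, P4=10, P5=7)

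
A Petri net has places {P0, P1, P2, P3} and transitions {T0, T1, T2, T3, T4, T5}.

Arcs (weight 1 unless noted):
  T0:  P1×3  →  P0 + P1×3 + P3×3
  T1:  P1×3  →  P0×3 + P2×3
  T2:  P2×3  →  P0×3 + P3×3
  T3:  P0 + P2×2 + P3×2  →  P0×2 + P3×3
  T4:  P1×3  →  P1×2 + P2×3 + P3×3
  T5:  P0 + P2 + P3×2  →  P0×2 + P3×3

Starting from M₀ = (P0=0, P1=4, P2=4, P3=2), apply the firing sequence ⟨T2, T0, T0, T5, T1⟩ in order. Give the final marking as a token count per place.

step 1: fire T2:  (P0=0, P1=4, P2=4, P3=2) → (P0=3, P1=4, P2=1, P3=5)
step 2: fire T0:  (P0=3, P1=4, P2=1, P3=5) → (P0=4, P1=4, P2=1, P3=8)
step 3: fire T0:  (P0=4, P1=4, P2=1, P3=8) → (P0=5, P1=4, P2=1, P3=11)
step 4: fire T5:  (P0=5, P1=4, P2=1, P3=11) → (P0=6, P1=4, P2=0, P3=12)
step 5: fire T1:  (P0=6, P1=4, P2=0, P3=12) → (P0=9, P1=1, P2=3, P3=12)

(P0=9, P1=1, P2=3, P3=12)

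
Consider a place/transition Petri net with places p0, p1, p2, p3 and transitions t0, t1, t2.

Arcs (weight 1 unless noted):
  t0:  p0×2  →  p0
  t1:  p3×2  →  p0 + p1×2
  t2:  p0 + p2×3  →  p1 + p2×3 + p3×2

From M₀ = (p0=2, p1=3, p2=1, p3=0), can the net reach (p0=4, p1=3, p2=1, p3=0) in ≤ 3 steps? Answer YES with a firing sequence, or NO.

depth 0: 1 marking
depth 1: 2 markings reached so far
depth 2: 2 markings reached so far
(frontier empty at depth 2; search complete)
target is not among the 2 markings reachable within 3 steps

NO — not reachable within 3 firings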